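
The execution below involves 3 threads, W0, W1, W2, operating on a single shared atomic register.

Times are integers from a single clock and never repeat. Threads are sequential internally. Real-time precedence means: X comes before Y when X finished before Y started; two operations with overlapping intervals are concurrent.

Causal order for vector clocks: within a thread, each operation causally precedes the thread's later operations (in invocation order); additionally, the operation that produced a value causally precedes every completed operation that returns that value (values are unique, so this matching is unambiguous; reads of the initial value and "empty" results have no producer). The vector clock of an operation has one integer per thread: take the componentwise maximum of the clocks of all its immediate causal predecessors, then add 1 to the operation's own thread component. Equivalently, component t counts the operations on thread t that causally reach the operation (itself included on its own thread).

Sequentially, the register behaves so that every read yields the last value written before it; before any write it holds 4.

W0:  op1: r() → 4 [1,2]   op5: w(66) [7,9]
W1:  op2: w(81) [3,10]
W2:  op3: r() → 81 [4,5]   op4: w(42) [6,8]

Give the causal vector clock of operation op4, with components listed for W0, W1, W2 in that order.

no predecessors for op2 (invoked 3): W1 increments from zero → (0, 1, 0)
no predecessors for op1 (invoked 1): W0 increments from zero → (1, 0, 0)
invoked at 4, op3 merges VC(op2)=(0, 1, 0) and bumps W2's slot → (0, 1, 1)
invoked at 7, op5 merges VC(op1)=(1, 0, 0) and bumps W0's slot → (2, 0, 0)
invoked at 6, op4 merges VC(op3)=(0, 1, 1) and bumps W2's slot → (0, 1, 2)
target: VC(op4) = (0, 1, 2)

(0, 1, 2)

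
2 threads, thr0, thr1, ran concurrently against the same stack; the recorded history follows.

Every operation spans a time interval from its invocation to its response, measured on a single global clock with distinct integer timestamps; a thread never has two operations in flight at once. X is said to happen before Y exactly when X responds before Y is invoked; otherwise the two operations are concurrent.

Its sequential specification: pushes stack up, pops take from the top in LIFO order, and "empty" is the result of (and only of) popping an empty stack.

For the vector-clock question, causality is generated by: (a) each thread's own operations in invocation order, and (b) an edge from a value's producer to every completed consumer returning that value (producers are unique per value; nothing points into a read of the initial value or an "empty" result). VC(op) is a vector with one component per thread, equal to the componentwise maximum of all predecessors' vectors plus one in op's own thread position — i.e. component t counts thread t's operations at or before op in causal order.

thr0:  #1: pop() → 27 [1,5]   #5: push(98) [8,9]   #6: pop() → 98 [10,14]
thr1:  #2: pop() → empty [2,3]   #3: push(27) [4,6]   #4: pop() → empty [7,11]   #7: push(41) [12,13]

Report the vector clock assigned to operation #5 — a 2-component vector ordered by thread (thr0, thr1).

VC(#2, invoked at 2): no causal predecessors; +1 on thr1 → (0, 1)
VC(#3, invoked at 4): max of VC(#2)=(0, 1), then +1 on thread thr1 → (0, 2)
VC(#4, invoked at 7): max of VC(#3)=(0, 2), then +1 on thread thr1 → (0, 3)
VC(#1, invoked at 1): max of VC(#3)=(0, 2), then +1 on thread thr0 → (1, 2)
VC(#7, invoked at 12): max of VC(#4)=(0, 3), then +1 on thread thr1 → (0, 4)
VC(#5, invoked at 8): max of VC(#1)=(1, 2), then +1 on thread thr0 → (2, 2)
VC(#6, invoked at 10): max of VC(#5)=(2, 2), then +1 on thread thr0 → (3, 2)
target: VC(#5) = (2, 2)

(2, 2)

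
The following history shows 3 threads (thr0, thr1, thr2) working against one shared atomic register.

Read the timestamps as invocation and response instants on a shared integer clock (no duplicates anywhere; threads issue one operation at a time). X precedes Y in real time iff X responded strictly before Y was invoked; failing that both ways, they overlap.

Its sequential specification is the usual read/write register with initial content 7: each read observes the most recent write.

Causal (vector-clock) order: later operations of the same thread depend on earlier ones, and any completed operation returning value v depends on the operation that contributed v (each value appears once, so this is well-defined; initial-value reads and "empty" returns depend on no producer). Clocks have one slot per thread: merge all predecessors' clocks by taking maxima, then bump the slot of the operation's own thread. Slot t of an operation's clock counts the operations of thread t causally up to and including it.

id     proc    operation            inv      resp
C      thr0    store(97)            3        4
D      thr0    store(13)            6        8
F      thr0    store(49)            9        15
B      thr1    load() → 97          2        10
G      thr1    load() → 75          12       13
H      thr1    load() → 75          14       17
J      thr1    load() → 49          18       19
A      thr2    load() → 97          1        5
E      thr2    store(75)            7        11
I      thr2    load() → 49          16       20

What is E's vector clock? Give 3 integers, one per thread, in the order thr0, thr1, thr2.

C (invocation 3): nothing precedes it; thr0's component alone gives (1, 0, 0)
A, invoked 1, takes VC(C)=(1, 0, 0) under max, adds 1 for thr2 → (1, 0, 1)
B, invoked 2, takes VC(C)=(1, 0, 0) under max, adds 1 for thr1 → (1, 1, 0)
D, invoked 6, takes VC(C)=(1, 0, 0) under max, adds 1 for thr0 → (2, 0, 0)
E, invoked 7, takes VC(A)=(1, 0, 1) under max, adds 1 for thr2 → (1, 0, 2)
F, invoked 9, takes VC(D)=(2, 0, 0) under max, adds 1 for thr0 → (3, 0, 0)
G, invoked 12, takes VC(B)=(1, 1, 0), VC(E)=(1, 0, 2) under max, adds 1 for thr1 → (1, 2, 2)
H, invoked 14, takes VC(E)=(1, 0, 2), VC(G)=(1, 2, 2) under max, adds 1 for thr1 → (1, 3, 2)
I, invoked 16, takes VC(E)=(1, 0, 2), VC(F)=(3, 0, 0) under max, adds 1 for thr2 → (3, 0, 3)
J, invoked 18, takes VC(F)=(3, 0, 0), VC(H)=(1, 3, 2) under max, adds 1 for thr1 → (3, 4, 2)
target: VC(E) = (1, 0, 2)

(1, 0, 2)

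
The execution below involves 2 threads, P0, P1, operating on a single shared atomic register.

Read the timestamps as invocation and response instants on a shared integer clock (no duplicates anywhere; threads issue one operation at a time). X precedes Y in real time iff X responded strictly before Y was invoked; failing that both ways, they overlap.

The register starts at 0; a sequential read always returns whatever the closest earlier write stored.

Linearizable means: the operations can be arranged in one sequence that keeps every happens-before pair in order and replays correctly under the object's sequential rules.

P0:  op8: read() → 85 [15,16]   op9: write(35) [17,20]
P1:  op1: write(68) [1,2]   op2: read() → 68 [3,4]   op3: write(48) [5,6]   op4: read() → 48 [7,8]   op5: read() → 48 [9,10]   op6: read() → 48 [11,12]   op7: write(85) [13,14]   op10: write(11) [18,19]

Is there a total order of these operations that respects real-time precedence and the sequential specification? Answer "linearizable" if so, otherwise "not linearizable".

linearizable

a witness: op1, op2, op3, op4, op5, op6, op7, op8, op9, op10
step 1: op1 write(68) — value 68
step 2: op2 read() → 68 — value 68
step 3: op3 write(48) — value 48
step 4: op4 read() → 48 — value 48
step 5: op5 read() → 48 — value 48
step 6: op6 read() → 48 — value 48
step 7: op7 write(85) — value 85
step 8: op8 read() → 85 — value 85
step 9: op9 write(35) — value 35
step 10: op10 write(11) — value 11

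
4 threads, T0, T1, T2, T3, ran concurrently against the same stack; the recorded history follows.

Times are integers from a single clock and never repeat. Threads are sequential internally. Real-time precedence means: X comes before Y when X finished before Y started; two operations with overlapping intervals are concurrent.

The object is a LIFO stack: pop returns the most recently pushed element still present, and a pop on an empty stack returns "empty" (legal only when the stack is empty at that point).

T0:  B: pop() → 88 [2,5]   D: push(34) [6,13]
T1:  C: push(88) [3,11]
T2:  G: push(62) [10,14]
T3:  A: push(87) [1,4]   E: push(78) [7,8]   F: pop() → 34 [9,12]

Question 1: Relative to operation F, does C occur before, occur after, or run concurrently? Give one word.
Answer: concurrent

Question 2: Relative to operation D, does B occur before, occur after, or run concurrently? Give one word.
Answer: before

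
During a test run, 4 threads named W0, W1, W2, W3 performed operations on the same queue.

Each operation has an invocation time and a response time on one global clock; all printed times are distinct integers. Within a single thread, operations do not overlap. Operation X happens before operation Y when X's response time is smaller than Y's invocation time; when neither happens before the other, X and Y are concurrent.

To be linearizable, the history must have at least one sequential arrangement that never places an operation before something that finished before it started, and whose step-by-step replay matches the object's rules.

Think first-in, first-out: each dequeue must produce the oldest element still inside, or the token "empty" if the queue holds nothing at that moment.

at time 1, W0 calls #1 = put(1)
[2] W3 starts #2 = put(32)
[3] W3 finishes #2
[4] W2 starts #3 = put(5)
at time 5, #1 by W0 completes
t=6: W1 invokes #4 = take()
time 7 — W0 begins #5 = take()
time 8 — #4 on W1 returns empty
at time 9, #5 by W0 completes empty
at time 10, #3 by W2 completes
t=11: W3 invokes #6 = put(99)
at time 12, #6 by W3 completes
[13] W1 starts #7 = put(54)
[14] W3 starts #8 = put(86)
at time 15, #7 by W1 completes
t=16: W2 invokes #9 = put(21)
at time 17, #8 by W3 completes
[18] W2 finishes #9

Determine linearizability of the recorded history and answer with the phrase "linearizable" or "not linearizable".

the violation lands at event 8, #4's response at time 8: events 1..7 linearize, events 1..8 do not
3 completed operations, 2 real-time-consistent orders — every queue replay fails
including or dropping the 2 pending operations (#3, #5) in any combination fails
take #1, #2, #4 (pending dropped): step 3 already fails, because #4 take() → empty cannot occur there
take #2, #1, #4 (pending dropped): step 3 already fails, because #4 take() → empty cannot occur there

not linearizable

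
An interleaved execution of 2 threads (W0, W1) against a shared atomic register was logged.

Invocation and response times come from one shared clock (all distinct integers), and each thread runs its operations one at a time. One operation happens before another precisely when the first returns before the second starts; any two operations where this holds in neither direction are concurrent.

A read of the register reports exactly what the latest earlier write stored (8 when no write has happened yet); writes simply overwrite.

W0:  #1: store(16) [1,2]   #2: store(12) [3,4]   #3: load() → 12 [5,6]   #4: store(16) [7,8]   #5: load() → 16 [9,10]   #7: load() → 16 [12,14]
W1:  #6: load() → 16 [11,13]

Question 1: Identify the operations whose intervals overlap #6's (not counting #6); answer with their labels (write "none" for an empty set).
#7

#6 spans [11,13]: anything still running between times 11 and 13 counts as concurrent
#1 [1,2]: before
#2 [3,4]: before
#3 [5,6]: before
#4 [7,8]: before
#5 [9,10]: before
#7 [12,14]: concurrent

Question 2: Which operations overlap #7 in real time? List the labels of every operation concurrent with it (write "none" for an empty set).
#6

#7 runs from 12 to 14; window-overlapping ops are concurrent
#1 [1,2]: before
#2 [3,4]: before
#3 [5,6]: before
#4 [7,8]: before
#5 [9,10]: before
#6 [11,13]: concurrent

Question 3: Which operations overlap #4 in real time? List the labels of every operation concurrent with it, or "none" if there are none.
none

overlap test against #4 [7,8]: concurrent iff the interval meets 7..8
#1 [1,2]: before
#2 [3,4]: before
#3 [5,6]: before
#5 [9,10]: after
#6 [11,13]: after
#7 [12,14]: after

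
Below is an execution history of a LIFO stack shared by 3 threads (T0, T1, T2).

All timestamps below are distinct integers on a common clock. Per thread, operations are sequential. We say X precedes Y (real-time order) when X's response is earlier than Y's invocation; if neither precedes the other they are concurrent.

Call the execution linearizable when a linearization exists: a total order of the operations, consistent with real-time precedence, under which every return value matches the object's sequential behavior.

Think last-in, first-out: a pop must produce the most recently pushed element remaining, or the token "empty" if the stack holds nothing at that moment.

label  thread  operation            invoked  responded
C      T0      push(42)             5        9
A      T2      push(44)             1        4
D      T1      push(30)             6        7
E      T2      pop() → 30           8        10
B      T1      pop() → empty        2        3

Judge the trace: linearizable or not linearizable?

linearizable

witness order: B, A, C, D, E
1. B pop() → empty, leaving stack <>
2. A push(44), leaving stack <44>
3. C push(42), leaving stack <44,42>
4. D push(30), leaving stack <44,42,30>
5. E pop() → 30, leaving stack <44,42>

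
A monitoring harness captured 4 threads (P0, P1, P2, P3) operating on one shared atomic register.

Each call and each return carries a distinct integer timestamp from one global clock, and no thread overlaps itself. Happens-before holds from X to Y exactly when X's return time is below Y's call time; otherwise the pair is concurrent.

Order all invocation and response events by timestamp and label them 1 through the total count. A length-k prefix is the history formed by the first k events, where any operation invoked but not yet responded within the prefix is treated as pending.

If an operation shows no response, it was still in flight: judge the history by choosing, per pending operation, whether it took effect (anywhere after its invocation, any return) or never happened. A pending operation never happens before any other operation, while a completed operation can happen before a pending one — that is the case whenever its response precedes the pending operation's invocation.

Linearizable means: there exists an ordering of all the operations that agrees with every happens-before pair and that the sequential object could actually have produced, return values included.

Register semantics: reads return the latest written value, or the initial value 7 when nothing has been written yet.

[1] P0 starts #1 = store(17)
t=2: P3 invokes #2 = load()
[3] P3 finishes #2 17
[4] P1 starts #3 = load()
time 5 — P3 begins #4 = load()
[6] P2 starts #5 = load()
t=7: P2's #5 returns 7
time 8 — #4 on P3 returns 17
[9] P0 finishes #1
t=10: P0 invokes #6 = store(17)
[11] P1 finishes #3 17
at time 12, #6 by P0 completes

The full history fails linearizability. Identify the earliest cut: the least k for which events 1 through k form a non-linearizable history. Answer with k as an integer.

events 1..6 are linearizable, e.g. via #1, #2:
step 1: #1 store(17) (pending, included) — value 17
step 2: #2 load() → 17 — value 17
with event 7 included (#5 responding at time 7), all real-time-consistent orders fail
every completion of the 3 pending operations (#1, #3, #4) was checked; none linearizes
sample order #2, #5 (pending dropped) stalls at step 1 — #2 load() → 17 has no legal effect

7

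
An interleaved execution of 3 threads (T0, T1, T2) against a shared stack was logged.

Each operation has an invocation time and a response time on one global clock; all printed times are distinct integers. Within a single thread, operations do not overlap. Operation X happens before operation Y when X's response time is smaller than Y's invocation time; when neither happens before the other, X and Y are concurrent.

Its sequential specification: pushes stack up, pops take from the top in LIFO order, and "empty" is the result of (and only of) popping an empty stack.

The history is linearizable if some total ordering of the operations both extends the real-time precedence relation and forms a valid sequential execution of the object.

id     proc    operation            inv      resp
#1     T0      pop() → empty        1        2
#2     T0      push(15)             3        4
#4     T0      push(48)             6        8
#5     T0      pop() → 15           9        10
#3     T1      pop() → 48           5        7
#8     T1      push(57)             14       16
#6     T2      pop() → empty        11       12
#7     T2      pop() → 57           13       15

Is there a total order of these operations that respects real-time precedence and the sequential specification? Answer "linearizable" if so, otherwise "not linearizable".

one valid linearization: #1, #2, #4, #3, #5, #6, #8, #7
1. #1 pop() → empty, leaving stack <>
2. #2 push(15), leaving stack <15>
3. #4 push(48), leaving stack <15,48>
4. #3 pop() → 48, leaving stack <15>
5. #5 pop() → 15, leaving stack <>
6. #6 pop() → empty, leaving stack <>
7. #8 push(57), leaving stack <57>
8. #7 pop() → 57, leaving stack <>

linearizable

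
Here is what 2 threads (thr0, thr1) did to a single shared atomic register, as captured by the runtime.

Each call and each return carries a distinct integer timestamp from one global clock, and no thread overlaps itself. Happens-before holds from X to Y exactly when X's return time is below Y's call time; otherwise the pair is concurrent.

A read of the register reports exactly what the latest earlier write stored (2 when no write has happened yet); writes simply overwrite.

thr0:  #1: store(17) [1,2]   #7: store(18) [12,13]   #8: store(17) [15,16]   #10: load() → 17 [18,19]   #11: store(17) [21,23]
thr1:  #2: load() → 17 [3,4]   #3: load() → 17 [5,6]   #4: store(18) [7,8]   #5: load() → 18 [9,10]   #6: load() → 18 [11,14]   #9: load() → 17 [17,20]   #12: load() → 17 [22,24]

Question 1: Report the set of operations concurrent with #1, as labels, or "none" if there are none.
none

#1 runs from 1 to 2; window-overlapping ops are concurrent
#2 [3,4]: after
#3 [5,6]: after
#4 [7,8]: after
#5 [9,10]: after
#6 [11,14]: after
#7 [12,13]: after
#8 [15,16]: after
#9 [17,20]: after
#10 [18,19]: after
#11 [21,23]: after
#12 [22,24]: after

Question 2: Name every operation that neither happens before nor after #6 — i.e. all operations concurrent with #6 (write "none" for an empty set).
#7

concurrent with #6 ([11,14]): every op whose interval crosses 11..14
#1 [1,2]: before
#2 [3,4]: before
#3 [5,6]: before
#4 [7,8]: before
#5 [9,10]: before
#7 [12,13]: concurrent
#8 [15,16]: after
#9 [17,20]: after
#10 [18,19]: after
#11 [21,23]: after
#12 [22,24]: after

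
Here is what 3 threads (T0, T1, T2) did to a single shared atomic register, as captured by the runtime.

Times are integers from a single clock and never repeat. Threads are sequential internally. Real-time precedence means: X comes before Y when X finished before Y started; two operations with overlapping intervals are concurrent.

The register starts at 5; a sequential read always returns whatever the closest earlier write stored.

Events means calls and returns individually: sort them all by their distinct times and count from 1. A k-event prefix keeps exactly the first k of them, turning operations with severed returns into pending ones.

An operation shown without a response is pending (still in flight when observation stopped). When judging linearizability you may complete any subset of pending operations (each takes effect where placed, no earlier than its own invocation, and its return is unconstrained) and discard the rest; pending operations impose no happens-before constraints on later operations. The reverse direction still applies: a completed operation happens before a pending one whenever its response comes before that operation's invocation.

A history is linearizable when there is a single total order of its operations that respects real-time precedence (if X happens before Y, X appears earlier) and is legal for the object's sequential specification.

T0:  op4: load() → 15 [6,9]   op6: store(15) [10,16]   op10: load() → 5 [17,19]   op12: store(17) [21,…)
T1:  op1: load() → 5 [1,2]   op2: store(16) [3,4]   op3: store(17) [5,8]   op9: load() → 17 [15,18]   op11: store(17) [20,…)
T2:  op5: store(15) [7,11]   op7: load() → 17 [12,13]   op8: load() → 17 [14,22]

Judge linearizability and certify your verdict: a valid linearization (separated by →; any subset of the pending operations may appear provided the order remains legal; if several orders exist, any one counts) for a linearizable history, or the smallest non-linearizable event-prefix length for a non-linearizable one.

through event 18 a valid linearization exists; event 19 (op10 responding at time 19) ends that
all 34 real-time-respecting orders fail — 9 completed atomic register operations, no legal replay
every completion of the 1 pending operation (op8) was checked; none linearizes
e.g. op1, op2, op3, op4, op5, op6, op7, op9, op10 (pending dropped): illegal at step 4, since op4 load() → 15 cannot apply there
e.g. op1, op2, op3, op4, op5, op6, op7, op10, op9 (pending dropped): illegal at step 4, since op4 load() → 15 cannot apply there

not linearizable — minimal violating prefix: 19 events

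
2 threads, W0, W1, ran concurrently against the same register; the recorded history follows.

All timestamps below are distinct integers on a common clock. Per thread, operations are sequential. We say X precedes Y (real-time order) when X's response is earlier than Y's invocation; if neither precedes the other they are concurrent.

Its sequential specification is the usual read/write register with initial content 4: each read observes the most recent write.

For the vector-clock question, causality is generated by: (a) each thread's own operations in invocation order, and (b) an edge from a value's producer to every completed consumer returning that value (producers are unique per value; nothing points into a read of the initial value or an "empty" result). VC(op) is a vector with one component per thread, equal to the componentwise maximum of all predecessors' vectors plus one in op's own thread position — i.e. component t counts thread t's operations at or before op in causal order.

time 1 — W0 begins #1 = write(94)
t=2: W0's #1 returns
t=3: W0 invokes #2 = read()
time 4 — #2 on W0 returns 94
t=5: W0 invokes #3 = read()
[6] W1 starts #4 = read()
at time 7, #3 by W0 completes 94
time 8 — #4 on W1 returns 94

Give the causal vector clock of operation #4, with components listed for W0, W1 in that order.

(1, 1)

#1, invoked 1, has no incoming edges; only W0's bump applies → (1, 0)
VC(#4, invoked at 6): max of VC(#1)=(1, 0), then +1 on thread W1 → (1, 1)
VC(#2, invoked at 3): max of VC(#1)=(1, 0), then +1 on thread W0 → (2, 0)
VC(#3, invoked at 5): max of VC(#1)=(1, 0), VC(#2)=(2, 0), then +1 on thread W0 → (3, 0)
target: VC(#4) = (1, 1)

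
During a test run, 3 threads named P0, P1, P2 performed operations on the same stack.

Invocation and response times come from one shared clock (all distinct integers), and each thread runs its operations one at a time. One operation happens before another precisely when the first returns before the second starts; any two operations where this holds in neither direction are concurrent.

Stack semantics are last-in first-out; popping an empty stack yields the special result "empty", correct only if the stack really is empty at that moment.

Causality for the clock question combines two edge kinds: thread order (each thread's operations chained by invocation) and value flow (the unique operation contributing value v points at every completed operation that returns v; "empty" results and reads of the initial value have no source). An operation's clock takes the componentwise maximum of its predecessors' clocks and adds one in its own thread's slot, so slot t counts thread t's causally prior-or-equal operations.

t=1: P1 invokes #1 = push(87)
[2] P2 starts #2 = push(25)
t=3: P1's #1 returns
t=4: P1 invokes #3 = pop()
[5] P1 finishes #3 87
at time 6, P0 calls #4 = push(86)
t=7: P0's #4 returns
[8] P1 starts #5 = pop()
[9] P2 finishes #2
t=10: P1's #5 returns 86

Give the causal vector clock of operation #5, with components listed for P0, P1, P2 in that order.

invoked at 2, #2 has no predecessors; its own P2 bump gives (0, 0, 1)
invoked at 1, #1 has no predecessors; its own P1 bump gives (0, 1, 0)
invoked at 6, #4 has no predecessors; its own P0 bump gives (1, 0, 0)
#3 (invocation 4): componentwise max over VC(#1)=(0, 1, 0), +1 at P1, giving (0, 2, 0)
#5 (invocation 8): componentwise max over VC(#3)=(0, 2, 0), VC(#4)=(1, 0, 0), +1 at P1, giving (1, 3, 0)
target: VC(#5) = (1, 3, 0)

(1, 3, 0)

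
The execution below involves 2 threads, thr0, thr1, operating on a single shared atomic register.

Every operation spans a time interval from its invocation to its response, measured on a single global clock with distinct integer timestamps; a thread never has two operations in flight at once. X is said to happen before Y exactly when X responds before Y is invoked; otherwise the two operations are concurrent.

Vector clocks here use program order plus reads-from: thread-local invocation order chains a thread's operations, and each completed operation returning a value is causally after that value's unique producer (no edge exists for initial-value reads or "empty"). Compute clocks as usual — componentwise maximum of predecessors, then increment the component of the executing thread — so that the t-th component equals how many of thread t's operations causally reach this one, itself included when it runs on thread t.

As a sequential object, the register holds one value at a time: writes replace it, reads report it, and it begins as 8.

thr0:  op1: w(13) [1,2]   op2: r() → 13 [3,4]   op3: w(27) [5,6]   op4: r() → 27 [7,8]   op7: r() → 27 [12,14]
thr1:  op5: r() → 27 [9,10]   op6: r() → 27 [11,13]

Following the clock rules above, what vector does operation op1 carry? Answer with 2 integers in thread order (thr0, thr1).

(1, 0)

no predecessors for op1 (invoked 1): thr0 increments from zero → (1, 0)
invoked at 3, op2 merges VC(op1)=(1, 0) and bumps thr0's slot → (2, 0)
invoked at 5, op3 merges VC(op2)=(2, 0) and bumps thr0's slot → (3, 0)
invoked at 9, op5 merges VC(op3)=(3, 0) and bumps thr1's slot → (3, 1)
invoked at 7, op4 merges VC(op3)=(3, 0) and bumps thr0's slot → (4, 0)
invoked at 11, op6 merges VC(op3)=(3, 0), VC(op5)=(3, 1) and bumps thr1's slot → (3, 2)
invoked at 12, op7 merges VC(op3)=(3, 0), VC(op4)=(4, 0) and bumps thr0's slot → (5, 0)
target: VC(op1) = (1, 0)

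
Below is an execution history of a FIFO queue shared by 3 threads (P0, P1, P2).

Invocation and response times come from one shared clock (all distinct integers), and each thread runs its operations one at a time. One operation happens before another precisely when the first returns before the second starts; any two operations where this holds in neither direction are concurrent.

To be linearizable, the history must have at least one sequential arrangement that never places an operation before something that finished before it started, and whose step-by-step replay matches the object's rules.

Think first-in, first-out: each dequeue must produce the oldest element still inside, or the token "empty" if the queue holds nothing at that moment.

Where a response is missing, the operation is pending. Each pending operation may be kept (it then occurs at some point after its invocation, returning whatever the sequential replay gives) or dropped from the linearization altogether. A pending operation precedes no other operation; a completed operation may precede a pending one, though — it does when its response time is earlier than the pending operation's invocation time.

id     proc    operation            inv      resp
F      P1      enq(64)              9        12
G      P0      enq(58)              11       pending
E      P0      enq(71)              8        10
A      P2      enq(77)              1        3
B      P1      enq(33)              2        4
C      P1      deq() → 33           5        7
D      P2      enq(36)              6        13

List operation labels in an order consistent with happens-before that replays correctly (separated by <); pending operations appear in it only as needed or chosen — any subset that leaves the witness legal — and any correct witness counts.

B < A < C < D < E < F

1. B enq(33), leaving queue <33>
2. A enq(77), leaving queue <33,77>
3. C deq() → 33, leaving queue <77>
4. D enq(36), leaving queue <77,36>
5. E enq(71), leaving queue <77,36,71>
6. F enq(64), leaving queue <77,36,71,64>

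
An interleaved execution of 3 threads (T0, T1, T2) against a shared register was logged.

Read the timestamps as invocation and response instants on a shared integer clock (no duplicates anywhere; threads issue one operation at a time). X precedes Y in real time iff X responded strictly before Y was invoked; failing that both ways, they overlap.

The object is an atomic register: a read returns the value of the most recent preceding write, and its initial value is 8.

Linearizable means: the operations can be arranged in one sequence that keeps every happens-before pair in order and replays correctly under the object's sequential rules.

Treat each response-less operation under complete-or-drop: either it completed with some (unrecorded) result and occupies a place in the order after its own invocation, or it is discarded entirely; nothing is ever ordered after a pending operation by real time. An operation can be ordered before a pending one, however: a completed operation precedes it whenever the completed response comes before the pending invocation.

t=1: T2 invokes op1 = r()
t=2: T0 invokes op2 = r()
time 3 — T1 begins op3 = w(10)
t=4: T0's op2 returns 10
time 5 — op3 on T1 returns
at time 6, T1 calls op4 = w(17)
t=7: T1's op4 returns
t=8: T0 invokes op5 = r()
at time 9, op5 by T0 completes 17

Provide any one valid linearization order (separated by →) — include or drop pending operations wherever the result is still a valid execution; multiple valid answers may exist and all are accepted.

op1 → op3 → op2 → op4 → op5

after step 1 (op1 r() (pending, included)): value 8
after step 2 (op3 w(10)): value 10
after step 3 (op2 r() → 10): value 10
after step 4 (op4 w(17)): value 17
after step 5 (op5 r() → 17): value 17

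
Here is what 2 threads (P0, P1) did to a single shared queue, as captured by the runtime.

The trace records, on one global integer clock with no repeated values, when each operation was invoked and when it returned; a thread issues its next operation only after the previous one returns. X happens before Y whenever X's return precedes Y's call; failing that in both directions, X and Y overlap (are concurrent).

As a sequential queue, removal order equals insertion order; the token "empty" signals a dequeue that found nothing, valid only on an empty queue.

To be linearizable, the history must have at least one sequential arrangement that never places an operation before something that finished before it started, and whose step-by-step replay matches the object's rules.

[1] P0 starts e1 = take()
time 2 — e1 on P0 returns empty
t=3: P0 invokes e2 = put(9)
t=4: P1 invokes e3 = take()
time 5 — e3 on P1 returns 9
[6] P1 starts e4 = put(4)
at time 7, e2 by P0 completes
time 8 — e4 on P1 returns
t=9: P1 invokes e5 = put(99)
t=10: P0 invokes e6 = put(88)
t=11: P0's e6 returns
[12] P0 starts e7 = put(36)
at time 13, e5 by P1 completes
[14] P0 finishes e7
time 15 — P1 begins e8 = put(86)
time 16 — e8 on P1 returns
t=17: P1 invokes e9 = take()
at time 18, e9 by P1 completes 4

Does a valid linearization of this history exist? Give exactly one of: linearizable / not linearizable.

witness order: e1, e2, e3, e4, e5, e6, e7, e8, e9
after step 1 (e1 take() → empty): queue <>
after step 2 (e2 put(9)): queue <9>
after step 3 (e3 take() → 9): queue <>
after step 4 (e4 put(4)): queue <4>
after step 5 (e5 put(99)): queue <4,99>
after step 6 (e6 put(88)): queue <4,99,88>
after step 7 (e7 put(36)): queue <4,99,88,36>
after step 8 (e8 put(86)): queue <4,99,88,36,86>
after step 9 (e9 take() → 4): queue <99,88,36,86>

linearizable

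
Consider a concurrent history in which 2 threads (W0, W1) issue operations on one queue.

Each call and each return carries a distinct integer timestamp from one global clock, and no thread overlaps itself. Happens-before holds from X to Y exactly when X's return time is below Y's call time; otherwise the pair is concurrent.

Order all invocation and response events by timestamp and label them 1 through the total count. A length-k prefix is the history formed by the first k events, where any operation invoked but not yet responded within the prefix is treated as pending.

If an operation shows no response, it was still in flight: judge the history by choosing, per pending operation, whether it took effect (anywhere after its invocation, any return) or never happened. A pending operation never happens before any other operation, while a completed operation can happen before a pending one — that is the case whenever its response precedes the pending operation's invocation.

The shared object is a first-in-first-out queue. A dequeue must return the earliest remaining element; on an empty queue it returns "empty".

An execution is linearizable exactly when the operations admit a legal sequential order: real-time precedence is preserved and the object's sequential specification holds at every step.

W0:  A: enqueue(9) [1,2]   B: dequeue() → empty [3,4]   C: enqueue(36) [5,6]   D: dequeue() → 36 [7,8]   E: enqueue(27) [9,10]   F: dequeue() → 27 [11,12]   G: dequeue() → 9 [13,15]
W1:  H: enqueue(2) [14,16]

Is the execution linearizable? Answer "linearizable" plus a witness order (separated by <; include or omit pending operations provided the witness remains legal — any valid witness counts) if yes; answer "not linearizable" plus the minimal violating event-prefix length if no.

not linearizable — minimal violating prefix: 4 events

events 1..3 are fine; event 4 — the response of B at time 4 — makes the prefix non-linearizable
a single order respects real time; the 2 completed queue operations fail replay along it
take A, B: step 2 already fails, because B dequeue() → empty cannot occur there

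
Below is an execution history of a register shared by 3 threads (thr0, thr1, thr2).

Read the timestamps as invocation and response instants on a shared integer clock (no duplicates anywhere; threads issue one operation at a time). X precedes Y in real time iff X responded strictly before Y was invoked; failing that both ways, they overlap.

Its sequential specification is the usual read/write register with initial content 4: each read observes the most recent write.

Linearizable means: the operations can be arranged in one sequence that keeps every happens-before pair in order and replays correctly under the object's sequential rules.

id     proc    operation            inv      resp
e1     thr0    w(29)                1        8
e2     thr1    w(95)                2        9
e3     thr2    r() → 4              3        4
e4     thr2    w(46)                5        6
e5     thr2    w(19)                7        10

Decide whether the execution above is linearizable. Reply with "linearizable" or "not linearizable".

linearizable

one valid linearization: e3, e1, e2, e4, e5
step 1: e3 r() → 4 — value 4
step 2: e1 w(29) — value 29
step 3: e2 w(95) — value 95
step 4: e4 w(46) — value 46
step 5: e5 w(19) — value 19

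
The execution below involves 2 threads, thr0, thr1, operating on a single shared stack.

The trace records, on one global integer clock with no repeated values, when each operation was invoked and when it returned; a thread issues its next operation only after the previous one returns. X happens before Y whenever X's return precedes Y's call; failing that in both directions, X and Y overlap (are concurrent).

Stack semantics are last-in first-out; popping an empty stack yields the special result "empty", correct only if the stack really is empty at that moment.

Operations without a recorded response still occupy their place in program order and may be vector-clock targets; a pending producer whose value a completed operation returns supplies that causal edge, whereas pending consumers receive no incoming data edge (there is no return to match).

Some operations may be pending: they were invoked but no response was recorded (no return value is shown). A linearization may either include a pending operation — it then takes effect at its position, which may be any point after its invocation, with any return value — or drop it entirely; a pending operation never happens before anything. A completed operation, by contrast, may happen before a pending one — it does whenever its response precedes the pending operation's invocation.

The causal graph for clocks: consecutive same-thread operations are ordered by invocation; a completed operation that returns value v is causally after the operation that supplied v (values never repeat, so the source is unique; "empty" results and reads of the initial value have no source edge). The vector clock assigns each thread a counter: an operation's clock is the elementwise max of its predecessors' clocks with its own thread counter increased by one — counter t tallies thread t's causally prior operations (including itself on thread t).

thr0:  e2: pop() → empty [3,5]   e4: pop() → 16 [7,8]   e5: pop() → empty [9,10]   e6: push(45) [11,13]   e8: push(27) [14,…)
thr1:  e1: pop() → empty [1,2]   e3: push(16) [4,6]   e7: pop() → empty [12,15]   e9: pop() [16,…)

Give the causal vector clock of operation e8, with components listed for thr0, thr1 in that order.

(5, 2)

e1, invoked 1, has no incoming edges; only thr1's bump applies → (0, 1)
e2, invoked 3, has no incoming edges; only thr0's bump applies → (1, 0)
VC(e3, invoked at 4): max of VC(e1)=(0, 1), then +1 on thread thr1 → (0, 2)
VC(e7, invoked at 12): max of VC(e3)=(0, 2), then +1 on thread thr1 → (0, 3)
VC(e9, invoked at 16): max of VC(e7)=(0, 3), then +1 on thread thr1 → (0, 4)
VC(e4, invoked at 7): max of VC(e2)=(1, 0), VC(e3)=(0, 2), then +1 on thread thr0 → (2, 2)
VC(e5, invoked at 9): max of VC(e4)=(2, 2), then +1 on thread thr0 → (3, 2)
VC(e6, invoked at 11): max of VC(e5)=(3, 2), then +1 on thread thr0 → (4, 2)
VC(e8, invoked at 14): max of VC(e6)=(4, 2), then +1 on thread thr0 → (5, 2)
target: VC(e8) = (5, 2)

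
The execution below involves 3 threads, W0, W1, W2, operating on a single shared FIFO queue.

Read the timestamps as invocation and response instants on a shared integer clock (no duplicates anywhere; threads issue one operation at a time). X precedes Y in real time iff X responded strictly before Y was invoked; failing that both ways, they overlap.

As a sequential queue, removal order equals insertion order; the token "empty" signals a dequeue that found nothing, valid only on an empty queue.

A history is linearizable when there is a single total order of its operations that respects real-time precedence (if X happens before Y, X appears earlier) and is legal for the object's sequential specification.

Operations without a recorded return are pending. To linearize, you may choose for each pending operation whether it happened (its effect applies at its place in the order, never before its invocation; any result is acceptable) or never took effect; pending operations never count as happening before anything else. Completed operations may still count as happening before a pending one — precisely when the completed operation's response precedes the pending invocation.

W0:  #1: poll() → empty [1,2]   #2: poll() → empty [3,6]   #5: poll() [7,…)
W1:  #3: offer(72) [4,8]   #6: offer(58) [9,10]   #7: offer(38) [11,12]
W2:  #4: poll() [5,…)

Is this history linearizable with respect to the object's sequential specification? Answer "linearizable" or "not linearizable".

a witness: #1, #2, #3, #4, #5, #6, #7
step 1: #1 poll() → empty — queue <>
step 2: #2 poll() → empty — queue <>
step 3: #3 offer(72) — queue <72>
step 4: #4 poll() (pending, included) — queue <>
step 5: #5 poll() (pending, included) — queue <>
step 6: #6 offer(58) — queue <58>
step 7: #7 offer(38) — queue <58,38>

linearizable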